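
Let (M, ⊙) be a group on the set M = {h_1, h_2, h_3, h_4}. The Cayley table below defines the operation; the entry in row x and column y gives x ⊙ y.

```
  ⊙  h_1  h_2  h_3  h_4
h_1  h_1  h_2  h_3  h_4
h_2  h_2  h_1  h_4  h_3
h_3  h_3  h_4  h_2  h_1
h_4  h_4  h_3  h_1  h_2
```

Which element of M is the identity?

h_1

The identity e satisfies e ⊙ x = x for all x, so its row in the table reproduces the column headers.
Row h_1 reads: h_1, h_2, h_3, h_4 — exactly the header order. So h_1 is the identity.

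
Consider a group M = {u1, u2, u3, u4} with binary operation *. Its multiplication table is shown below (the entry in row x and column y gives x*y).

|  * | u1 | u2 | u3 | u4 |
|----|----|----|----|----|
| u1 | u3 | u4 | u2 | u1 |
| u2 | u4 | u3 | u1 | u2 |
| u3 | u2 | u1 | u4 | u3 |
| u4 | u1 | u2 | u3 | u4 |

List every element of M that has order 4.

Identity is u4. Compute the order of each non-identity element by repeated multiplication:
  u1: u1 → u3 → u2 → u4  (order 4)
  u2: u2 → u3 → u1 → u4  (order 4)
  u3: u3 → u4  (order 2)
Elements of order 4: {u1, u2}.

{u1, u2}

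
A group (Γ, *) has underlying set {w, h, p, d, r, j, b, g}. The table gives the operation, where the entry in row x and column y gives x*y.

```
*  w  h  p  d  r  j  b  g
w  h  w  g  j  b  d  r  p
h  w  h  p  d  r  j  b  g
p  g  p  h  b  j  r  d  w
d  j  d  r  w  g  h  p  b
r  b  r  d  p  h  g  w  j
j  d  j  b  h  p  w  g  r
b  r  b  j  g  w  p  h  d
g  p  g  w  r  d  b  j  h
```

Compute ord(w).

The identity element is h (its row matches the header).
w^1 = w
w^2 = w*w = h
The first power of w equal to the identity is w^2, so ord(w) = 2.

2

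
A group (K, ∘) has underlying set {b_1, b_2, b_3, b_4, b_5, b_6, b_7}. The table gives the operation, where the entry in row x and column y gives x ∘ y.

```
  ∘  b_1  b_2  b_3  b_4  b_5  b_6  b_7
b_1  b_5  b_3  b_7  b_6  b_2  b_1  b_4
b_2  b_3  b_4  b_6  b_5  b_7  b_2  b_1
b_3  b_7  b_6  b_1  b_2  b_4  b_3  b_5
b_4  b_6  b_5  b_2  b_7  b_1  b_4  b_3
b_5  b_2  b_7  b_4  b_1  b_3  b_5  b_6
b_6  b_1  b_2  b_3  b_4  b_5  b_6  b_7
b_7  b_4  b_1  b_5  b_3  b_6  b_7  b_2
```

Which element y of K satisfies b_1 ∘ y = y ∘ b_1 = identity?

First locate the identity: row b_6 matches the header, so b_6 is the identity.
Scan row b_1 for b_6: b_1 ∘ b_4 = b_6. Hence b_1^(-1) = b_4.
(Structurally, K here is isomorphic to the cyclic group Z_7.)

b_4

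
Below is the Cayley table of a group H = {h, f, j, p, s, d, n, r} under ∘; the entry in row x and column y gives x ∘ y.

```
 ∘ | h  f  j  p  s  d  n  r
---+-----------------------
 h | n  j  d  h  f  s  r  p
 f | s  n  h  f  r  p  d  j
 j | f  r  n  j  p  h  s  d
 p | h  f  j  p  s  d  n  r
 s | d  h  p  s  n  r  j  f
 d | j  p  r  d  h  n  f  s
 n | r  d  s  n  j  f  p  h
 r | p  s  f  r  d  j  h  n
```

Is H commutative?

j ∘ f = r but f ∘ j = h.
Since j and f do not commute, H is not abelian.

No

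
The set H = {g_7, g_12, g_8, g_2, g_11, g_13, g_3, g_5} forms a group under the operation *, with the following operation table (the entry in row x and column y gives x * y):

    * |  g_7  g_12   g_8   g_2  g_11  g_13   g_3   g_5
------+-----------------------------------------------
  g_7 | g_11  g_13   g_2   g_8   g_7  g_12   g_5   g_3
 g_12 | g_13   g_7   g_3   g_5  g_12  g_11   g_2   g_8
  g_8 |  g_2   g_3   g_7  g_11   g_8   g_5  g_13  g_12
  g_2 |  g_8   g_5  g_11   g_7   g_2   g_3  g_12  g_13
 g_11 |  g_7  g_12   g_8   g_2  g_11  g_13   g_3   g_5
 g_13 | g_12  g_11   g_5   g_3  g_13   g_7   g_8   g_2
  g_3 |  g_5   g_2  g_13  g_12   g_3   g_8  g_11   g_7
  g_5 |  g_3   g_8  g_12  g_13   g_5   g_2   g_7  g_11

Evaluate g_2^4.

g_2^1 = g_2
g_2^2 = g_2 * g_2 = g_7
g_2^3 = g_7 * g_2 = g_8
g_2^4 = g_8 * g_2 = g_11

g_11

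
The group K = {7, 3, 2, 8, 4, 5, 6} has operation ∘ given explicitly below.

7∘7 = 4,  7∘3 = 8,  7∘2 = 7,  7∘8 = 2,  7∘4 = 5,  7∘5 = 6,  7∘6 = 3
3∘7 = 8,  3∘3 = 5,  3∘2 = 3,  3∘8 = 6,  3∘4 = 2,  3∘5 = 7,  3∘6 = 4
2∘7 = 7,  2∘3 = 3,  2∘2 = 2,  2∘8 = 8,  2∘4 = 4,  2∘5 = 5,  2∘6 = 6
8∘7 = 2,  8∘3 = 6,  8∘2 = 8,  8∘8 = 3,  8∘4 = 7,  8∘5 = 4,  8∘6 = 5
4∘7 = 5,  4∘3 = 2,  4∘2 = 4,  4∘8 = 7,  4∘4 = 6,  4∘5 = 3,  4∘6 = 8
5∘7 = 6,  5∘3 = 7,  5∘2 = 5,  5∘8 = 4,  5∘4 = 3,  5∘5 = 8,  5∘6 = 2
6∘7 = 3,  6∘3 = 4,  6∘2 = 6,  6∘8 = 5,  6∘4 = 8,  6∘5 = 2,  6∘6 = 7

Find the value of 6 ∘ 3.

Read row 6, column 3: 6 ∘ 3 = 4.
(Structurally, K here is isomorphic to the cyclic group Z_7.)

4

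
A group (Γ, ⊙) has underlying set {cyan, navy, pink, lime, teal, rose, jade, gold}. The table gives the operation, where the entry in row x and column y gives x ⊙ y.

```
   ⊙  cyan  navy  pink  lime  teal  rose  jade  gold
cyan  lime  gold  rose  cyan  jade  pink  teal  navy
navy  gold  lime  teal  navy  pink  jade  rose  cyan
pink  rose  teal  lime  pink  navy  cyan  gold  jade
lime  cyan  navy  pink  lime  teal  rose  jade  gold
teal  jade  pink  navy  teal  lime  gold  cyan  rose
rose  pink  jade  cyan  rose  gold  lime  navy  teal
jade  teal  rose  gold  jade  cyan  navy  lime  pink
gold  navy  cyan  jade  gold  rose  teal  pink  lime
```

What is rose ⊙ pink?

cyan

Read row rose, column pink: rose ⊙ pink = cyan.
(Structurally, Γ here is isomorphic to the elementary abelian group (Z_2)^3.)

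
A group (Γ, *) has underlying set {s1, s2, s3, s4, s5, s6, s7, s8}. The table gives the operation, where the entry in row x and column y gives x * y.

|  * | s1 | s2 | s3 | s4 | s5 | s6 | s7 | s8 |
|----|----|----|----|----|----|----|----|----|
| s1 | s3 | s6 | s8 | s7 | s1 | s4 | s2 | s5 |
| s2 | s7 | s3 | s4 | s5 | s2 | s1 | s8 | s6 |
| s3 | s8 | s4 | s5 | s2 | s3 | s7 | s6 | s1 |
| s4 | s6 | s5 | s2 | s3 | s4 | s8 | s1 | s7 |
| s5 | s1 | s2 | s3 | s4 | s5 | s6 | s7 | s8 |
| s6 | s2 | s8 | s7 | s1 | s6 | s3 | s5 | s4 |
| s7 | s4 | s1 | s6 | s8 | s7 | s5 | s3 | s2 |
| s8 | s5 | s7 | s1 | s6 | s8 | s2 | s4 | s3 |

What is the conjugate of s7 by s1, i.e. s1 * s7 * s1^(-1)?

The identity is s5. In row s1, the entry s5 sits in column s8, so s1^(-1) = s8.
s1 * s7 = s2
s2 * s8 = s6
(Structurally, Γ here is isomorphic to the quaternion group Q_8.)

s6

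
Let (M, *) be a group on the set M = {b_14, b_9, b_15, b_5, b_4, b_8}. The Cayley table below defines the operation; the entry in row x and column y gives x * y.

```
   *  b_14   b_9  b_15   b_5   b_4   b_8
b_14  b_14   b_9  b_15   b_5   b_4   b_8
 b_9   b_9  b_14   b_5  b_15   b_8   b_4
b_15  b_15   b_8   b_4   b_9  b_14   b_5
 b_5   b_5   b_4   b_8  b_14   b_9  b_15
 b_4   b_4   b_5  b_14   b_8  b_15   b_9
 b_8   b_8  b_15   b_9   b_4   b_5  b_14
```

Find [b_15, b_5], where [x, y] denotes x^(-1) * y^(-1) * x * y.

Identity is b_14; from the table b_15^(-1) = b_4 and b_5^(-1) = b_5.
b_4 * b_5 = b_8
b_8 * b_15 = b_9
b_9 * b_5 = b_15
(Structurally, M here is isomorphic to the symmetric group S_3.)

b_15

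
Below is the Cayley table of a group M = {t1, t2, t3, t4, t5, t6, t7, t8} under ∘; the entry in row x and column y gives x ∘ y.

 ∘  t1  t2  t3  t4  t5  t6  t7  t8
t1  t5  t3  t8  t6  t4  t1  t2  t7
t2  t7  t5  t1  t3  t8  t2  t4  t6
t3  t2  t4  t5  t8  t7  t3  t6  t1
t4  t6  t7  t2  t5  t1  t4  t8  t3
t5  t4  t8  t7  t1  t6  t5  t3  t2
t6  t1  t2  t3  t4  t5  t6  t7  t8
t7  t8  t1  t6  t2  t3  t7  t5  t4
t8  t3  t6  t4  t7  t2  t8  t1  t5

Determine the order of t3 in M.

The identity element is t6 (its row matches the header).
t3^1 = t3
t3^2 = t3 ∘ t3 = t5
t3^3 = t5 ∘ t3 = t7
t3^4 = t7 ∘ t3 = t6
The first power of t3 equal to the identity is t3^4, so ord(t3) = 4.

4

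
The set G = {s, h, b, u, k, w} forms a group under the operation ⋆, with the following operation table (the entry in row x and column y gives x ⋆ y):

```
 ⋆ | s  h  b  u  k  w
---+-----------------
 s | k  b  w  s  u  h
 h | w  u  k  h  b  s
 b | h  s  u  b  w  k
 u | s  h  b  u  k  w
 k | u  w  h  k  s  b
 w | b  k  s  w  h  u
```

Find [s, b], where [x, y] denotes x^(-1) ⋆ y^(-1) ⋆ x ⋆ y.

s

Identity is u; from the table s^(-1) = k and b^(-1) = b.
k ⋆ b = h
h ⋆ s = w
w ⋆ b = s
(Structurally, G here is isomorphic to the symmetric group S_3.)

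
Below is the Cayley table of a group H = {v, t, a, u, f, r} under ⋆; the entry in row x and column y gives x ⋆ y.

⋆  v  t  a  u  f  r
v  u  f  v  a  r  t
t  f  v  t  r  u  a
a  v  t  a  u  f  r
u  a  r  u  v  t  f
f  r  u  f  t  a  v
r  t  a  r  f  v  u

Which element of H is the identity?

a

The identity e satisfies e ⋆ x = x for all x, so its row in the table reproduces the column headers.
Row a reads: v, t, a, u, f, r — exactly the header order. So a is the identity.
(Structurally, H here is isomorphic to the cyclic group Z_6.)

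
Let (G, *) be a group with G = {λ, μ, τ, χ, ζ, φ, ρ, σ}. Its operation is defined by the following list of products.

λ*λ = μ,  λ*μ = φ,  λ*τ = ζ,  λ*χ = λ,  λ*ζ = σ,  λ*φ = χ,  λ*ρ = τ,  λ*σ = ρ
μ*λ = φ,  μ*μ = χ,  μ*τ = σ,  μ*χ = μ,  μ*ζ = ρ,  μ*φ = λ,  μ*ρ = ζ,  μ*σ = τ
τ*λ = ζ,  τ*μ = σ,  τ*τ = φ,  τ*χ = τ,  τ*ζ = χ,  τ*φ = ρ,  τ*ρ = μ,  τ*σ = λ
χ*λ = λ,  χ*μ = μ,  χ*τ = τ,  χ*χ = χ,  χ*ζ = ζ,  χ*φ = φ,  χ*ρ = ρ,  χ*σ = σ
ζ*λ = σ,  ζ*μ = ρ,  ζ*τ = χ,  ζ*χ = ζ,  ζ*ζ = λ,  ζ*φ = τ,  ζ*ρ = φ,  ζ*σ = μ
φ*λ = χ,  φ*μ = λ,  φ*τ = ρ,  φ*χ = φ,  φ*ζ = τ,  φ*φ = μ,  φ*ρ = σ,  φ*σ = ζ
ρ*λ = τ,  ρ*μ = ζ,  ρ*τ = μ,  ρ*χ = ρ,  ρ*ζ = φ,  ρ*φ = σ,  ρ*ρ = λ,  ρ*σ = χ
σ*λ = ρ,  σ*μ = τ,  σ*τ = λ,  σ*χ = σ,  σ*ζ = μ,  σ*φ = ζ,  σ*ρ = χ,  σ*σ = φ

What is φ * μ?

λ

Read row φ, column μ: φ * μ = λ.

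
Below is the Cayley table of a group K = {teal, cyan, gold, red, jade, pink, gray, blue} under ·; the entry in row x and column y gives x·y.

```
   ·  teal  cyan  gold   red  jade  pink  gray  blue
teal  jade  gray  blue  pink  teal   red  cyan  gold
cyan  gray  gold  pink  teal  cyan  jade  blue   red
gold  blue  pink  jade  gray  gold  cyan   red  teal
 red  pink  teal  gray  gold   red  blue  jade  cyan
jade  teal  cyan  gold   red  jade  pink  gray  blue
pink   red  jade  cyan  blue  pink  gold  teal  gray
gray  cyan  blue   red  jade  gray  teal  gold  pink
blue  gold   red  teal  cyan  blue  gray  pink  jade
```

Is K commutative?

Check whether the table is symmetric across its main diagonal.
Every entry (row x, col y) equals the entry (row y, col x), so K is abelian.

Yes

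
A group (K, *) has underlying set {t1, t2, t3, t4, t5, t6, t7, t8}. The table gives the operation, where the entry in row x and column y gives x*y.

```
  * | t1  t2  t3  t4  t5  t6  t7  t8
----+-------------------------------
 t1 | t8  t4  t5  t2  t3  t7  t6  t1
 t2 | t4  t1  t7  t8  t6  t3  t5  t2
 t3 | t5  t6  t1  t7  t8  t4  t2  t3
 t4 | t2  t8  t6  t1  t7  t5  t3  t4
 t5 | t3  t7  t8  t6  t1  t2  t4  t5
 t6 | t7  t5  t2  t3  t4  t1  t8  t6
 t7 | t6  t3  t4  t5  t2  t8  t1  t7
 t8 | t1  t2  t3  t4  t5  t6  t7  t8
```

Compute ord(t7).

4

The identity element is t8 (its row matches the header).
t7^1 = t7
t7^2 = t7*t7 = t1
t7^3 = t1*t7 = t6
t7^4 = t6*t7 = t8
The first power of t7 equal to the identity is t7^4, so ord(t7) = 4.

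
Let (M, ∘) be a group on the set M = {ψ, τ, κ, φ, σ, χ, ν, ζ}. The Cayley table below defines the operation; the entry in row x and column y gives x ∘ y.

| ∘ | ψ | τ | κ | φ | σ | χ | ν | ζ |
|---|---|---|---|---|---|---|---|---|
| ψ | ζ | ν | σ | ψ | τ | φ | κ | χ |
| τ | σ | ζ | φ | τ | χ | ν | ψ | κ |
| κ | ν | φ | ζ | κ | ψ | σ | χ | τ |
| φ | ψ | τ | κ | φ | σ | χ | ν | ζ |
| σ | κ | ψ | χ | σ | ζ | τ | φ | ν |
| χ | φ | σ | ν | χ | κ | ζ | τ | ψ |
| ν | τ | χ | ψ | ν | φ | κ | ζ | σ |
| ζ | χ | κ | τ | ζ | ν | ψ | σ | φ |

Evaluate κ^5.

κ

κ^1 = κ
κ^2 = κ ∘ κ = ζ
κ^3 = ζ ∘ κ = τ
κ^4 = τ ∘ κ = φ
κ^5 = φ ∘ κ = κ
(Structurally, M here is isomorphic to the quaternion group Q_8.)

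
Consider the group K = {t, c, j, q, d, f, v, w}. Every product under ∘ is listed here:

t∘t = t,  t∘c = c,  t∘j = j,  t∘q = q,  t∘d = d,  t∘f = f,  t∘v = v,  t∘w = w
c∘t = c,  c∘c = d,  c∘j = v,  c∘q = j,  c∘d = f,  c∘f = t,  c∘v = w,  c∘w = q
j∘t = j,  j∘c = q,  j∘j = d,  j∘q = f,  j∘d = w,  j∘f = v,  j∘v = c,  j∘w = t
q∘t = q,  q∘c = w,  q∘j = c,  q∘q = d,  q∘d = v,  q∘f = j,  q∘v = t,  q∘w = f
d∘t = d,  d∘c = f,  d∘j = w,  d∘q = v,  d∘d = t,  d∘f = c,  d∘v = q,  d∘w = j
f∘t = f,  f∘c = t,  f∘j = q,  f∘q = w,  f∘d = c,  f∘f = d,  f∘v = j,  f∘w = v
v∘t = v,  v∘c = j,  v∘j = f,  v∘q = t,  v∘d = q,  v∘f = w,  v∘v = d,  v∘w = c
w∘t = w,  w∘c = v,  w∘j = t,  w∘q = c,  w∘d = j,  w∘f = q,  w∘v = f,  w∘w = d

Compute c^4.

c^1 = c
c^2 = c ∘ c = d
c^3 = d ∘ c = f
c^4 = f ∘ c = t

t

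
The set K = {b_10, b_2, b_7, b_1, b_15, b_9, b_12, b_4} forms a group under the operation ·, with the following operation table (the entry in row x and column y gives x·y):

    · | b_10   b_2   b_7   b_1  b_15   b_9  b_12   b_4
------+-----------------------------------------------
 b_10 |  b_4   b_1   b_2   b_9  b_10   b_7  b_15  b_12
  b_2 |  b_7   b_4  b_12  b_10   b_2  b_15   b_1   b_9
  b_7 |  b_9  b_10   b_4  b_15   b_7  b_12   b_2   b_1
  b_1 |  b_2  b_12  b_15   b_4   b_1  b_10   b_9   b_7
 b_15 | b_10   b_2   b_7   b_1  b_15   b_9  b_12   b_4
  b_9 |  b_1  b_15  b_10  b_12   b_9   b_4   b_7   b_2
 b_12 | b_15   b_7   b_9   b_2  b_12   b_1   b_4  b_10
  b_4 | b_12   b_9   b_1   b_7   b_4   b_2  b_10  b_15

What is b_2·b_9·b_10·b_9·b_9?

b_2·b_9 = b_15
b_15·b_10 = b_10
b_10·b_9 = b_7
b_7·b_9 = b_12

b_12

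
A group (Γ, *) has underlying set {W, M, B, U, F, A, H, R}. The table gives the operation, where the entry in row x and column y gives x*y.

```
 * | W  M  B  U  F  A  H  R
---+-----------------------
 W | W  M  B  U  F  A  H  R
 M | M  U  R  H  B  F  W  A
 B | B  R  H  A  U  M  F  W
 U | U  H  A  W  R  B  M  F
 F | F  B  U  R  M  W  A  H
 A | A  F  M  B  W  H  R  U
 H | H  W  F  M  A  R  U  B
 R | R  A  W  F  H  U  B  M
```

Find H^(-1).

M

First locate the identity: row W matches the header, so W is the identity.
Scan row H for W: H*M = W. Hence H^(-1) = M.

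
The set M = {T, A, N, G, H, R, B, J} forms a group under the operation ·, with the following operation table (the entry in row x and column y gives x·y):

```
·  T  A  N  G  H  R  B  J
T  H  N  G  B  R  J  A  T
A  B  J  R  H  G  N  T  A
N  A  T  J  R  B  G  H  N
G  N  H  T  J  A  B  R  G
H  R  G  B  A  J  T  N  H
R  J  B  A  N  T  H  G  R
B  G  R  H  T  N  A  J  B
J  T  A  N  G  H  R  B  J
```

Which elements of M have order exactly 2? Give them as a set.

Identity is J. Compute the order of each non-identity element by repeated multiplication:
  T: T → H → R → J  (order 4)
  A: A → J  (order 2)
  N: N → J  (order 2)
  G: G → J  (order 2)
  H: H → J  (order 2)
  R: R → H → T → J  (order 4)
  B: B → J  (order 2)
Elements of order 2: {A, B, G, H, N}.

{A, B, G, H, N}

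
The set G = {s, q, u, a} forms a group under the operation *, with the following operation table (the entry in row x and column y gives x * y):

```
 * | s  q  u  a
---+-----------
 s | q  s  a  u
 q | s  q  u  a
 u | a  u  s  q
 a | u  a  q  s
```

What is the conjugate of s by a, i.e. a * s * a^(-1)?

The identity is q. In row a, the entry q sits in column u, so a^(-1) = u.
a * s = u
u * u = s

s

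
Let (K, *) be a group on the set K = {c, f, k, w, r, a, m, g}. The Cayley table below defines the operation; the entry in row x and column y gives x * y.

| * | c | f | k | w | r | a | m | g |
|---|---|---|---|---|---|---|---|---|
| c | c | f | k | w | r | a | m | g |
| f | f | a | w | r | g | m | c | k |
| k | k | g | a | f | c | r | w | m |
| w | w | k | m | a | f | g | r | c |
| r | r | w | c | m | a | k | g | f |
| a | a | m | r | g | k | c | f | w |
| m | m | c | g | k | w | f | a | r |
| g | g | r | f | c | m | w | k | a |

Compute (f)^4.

c

f^1 = f
f^2 = f * f = a
f^3 = a * f = m
f^4 = m * f = c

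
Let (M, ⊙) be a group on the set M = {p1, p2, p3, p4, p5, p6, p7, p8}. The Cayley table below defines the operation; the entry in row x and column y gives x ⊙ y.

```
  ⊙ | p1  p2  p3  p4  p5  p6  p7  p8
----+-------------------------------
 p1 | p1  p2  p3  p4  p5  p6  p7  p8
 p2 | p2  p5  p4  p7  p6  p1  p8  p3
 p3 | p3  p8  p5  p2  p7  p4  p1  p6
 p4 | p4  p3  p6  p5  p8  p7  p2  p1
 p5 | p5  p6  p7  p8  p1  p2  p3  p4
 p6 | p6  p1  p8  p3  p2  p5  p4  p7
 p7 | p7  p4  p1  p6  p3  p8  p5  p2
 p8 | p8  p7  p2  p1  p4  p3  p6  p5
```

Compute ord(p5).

The identity element is p1 (its row matches the header).
p5^1 = p5
p5^2 = p5 ⊙ p5 = p1
The first power of p5 equal to the identity is p5^2, so ord(p5) = 2.

2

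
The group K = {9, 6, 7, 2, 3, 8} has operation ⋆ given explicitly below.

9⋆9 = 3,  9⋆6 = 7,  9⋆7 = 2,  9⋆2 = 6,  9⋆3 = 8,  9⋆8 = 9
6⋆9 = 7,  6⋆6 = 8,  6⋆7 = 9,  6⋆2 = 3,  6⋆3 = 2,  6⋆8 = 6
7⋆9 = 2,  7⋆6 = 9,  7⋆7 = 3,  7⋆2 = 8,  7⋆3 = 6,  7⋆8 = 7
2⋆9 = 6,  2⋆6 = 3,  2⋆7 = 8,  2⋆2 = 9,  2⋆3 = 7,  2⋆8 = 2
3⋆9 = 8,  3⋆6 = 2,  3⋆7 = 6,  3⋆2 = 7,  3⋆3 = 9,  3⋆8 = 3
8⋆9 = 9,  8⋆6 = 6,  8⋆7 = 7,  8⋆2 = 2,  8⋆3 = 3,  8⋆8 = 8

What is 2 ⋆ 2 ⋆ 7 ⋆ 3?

2 ⋆ 2 = 9
9 ⋆ 7 = 2
2 ⋆ 3 = 7

7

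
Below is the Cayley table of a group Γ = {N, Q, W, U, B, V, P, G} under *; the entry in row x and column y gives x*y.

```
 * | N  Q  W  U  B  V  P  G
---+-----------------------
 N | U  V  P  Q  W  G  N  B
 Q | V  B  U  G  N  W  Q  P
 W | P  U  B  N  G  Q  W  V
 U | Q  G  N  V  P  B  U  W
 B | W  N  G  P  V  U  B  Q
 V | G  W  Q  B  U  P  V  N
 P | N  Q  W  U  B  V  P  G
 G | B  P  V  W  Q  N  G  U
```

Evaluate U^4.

U^1 = U
U^2 = U*U = V
U^3 = V*U = B
U^4 = B*U = P

P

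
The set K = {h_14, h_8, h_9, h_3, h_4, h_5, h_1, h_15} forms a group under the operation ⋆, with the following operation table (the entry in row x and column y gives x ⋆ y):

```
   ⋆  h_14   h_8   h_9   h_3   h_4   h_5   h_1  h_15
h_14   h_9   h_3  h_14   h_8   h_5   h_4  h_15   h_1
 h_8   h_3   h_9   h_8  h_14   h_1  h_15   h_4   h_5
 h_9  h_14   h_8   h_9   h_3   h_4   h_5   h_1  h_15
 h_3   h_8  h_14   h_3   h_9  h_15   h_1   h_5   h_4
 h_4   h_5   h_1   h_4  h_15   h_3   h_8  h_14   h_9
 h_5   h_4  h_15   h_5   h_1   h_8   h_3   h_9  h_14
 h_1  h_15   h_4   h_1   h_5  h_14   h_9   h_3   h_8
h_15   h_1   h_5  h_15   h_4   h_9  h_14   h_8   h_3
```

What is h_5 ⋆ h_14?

Read row h_5, column h_14: h_5 ⋆ h_14 = h_4.
(Structurally, K here is isomorphic to Z_2 x Z_4.)

h_4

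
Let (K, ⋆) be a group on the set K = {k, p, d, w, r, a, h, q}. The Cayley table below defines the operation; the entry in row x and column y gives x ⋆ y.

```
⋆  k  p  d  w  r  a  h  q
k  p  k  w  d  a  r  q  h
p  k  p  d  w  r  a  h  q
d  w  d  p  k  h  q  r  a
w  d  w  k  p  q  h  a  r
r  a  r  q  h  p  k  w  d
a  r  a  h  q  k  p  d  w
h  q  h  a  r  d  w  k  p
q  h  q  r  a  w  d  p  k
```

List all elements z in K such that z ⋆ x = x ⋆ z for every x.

An element z is central iff its row equals its column in the table.
For a: a ⋆ h = d ≠ w = h ⋆ a, so a ∉ Z.
Checking each element this way leaves Z(K) = {k, p}.

{k, p}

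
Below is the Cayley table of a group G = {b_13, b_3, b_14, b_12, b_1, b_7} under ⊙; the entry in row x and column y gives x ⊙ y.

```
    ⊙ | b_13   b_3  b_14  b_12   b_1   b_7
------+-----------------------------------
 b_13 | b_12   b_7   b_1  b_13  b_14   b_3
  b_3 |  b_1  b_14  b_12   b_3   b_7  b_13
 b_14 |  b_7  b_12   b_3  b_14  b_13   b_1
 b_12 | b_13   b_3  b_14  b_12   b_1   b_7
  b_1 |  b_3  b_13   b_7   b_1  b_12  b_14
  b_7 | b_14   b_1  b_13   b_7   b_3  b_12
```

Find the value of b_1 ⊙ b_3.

Read row b_1, column b_3: b_1 ⊙ b_3 = b_13.

b_13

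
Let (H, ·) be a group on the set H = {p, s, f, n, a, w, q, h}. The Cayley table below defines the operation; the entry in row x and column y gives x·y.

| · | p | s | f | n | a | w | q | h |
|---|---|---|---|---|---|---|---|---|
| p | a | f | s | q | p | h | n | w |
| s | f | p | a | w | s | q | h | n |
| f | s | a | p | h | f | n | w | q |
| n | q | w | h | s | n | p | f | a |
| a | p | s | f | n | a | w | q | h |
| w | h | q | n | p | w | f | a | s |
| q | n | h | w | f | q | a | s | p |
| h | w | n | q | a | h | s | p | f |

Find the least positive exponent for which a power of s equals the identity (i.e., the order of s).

The identity element is a (its row matches the header).
s^1 = s
s^2 = s·s = p
s^3 = p·s = f
s^4 = f·s = a
The first power of s equal to the identity is s^4, so ord(s) = 4.
(Structurally, H here is isomorphic to the cyclic group Z_8.)

4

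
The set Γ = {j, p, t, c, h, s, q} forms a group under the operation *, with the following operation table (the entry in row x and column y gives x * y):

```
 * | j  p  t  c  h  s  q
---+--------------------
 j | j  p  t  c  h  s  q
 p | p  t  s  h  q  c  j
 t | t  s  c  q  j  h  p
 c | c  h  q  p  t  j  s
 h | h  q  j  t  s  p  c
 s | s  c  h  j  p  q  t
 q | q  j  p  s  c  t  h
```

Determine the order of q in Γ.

7

The identity element is j (its row matches the header).
q^1 = q
q^2 = q * q = h
q^3 = h * q = c
q^4 = c * q = s
q^5 = s * q = t
q^6 = t * q = p
q^7 = p * q = j
The first power of q equal to the identity is q^7, so ord(q) = 7.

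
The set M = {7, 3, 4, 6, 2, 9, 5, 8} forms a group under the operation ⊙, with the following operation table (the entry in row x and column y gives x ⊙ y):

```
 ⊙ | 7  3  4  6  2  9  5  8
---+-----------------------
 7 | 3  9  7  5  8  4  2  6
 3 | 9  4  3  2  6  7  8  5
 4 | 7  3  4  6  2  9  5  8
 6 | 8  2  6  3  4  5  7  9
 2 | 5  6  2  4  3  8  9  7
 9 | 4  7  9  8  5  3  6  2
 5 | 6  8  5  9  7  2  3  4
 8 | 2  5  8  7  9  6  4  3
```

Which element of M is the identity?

The identity e satisfies e ⊙ x = x for all x, so its row in the table reproduces the column headers.
Row 4 reads: 7, 3, 4, 6, 2, 9, 5, 8 — exactly the header order. So 4 is the identity.

4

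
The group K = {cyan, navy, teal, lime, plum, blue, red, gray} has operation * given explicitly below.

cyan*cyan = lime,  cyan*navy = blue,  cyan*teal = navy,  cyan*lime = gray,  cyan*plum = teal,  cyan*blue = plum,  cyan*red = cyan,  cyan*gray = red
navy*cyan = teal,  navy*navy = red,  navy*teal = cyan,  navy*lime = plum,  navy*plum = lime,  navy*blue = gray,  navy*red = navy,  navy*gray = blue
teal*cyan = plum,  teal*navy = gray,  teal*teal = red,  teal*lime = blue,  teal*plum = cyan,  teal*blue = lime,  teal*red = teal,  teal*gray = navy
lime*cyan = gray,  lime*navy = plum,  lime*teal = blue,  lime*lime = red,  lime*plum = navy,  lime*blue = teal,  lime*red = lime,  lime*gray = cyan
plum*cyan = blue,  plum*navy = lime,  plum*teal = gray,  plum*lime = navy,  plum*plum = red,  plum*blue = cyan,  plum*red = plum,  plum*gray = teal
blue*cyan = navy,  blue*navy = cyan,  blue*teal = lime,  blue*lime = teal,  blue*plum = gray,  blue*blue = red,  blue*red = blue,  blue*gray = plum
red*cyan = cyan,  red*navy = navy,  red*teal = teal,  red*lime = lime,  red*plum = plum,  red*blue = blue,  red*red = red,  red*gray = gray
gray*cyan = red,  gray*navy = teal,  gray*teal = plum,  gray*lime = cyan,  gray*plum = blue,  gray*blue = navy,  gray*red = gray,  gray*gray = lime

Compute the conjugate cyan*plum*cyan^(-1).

The identity is red. In row cyan, the entry red sits in column gray, so cyan^(-1) = gray.
cyan*plum = teal
teal*gray = navy

navy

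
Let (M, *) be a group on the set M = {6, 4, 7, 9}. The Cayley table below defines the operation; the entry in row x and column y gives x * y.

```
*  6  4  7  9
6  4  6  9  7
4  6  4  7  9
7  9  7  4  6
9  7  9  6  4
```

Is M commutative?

Yes

Check whether the table is symmetric across its main diagonal.
Every entry (row x, col y) equals the entry (row y, col x), so M is abelian.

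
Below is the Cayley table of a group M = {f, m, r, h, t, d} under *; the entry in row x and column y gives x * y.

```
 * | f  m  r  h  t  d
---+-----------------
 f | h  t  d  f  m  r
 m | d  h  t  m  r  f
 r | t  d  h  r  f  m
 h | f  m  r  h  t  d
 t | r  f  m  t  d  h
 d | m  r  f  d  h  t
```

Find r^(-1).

First locate the identity: row h matches the header, so h is the identity.
Scan row r for h: r * r = h. Hence r^(-1) = r.
(Structurally, M here is isomorphic to the symmetric group S_3.)

r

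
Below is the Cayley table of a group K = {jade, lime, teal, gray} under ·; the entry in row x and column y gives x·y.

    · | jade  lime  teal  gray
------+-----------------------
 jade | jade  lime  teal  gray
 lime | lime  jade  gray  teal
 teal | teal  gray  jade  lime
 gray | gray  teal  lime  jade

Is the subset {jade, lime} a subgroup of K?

{jade, lime} contains the identity jade.
Checking products: every product of two elements of {jade, lime} (read from the table) lies in {jade, lime}, so the set is closed.
In a finite group, a nonempty closed subset is a subgroup. So {jade, lime} ≤ K.
(Structurally, K here is isomorphic to the Klein four-group V_4.)

Yes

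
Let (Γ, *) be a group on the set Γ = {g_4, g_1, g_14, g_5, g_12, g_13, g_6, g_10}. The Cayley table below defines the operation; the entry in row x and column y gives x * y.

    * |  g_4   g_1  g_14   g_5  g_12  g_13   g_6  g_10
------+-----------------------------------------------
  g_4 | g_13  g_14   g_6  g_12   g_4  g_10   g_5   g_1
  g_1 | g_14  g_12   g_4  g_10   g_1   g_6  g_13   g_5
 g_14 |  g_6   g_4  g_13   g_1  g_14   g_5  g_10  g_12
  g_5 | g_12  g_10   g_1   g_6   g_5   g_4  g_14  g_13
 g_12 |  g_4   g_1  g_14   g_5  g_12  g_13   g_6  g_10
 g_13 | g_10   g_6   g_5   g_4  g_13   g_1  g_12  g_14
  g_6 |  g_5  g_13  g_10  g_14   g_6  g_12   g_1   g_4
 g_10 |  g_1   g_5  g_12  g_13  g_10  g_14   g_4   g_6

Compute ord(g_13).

4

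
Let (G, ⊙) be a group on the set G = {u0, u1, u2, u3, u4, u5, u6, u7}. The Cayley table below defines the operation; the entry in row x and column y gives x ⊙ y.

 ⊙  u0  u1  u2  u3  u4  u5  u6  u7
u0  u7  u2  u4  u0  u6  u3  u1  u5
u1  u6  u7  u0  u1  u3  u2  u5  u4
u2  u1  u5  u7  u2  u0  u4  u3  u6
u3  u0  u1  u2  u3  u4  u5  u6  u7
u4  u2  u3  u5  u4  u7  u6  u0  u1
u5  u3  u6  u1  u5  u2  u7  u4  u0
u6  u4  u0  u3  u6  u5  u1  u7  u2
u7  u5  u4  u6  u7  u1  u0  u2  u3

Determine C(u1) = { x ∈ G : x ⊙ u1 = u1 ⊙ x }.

{u1, u3, u4, u7}

Compare row u1 with column u1 entry by entry.
u4 ⊙ u1 = u3 = u1 ⊙ u4, so u4 commutes with u1.
u5 ⊙ u1 = u6 but u1 ⊙ u5 = u2, so u5 does not.
Collecting the elements that commute with u1: C(u1) = {u1, u3, u4, u7}.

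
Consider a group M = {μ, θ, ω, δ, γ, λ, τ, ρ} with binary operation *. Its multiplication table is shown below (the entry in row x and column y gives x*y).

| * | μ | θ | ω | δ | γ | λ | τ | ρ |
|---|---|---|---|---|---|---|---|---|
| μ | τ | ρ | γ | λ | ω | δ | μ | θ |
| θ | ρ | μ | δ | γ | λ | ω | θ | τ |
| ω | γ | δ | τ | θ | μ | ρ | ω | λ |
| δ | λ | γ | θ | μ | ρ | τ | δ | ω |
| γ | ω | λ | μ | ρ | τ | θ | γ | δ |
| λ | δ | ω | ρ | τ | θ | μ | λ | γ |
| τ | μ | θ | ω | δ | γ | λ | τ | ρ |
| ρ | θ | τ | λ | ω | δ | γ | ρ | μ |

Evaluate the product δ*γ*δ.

δ*γ = ρ
ρ*δ = ω

ω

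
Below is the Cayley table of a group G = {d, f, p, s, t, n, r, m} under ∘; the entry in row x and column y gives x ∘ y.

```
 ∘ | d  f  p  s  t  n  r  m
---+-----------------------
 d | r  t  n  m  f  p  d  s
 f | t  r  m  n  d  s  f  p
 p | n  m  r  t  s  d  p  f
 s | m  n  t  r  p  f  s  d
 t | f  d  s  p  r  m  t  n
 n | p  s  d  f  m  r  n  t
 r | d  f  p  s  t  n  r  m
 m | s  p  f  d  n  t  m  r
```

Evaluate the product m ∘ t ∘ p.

m ∘ t = n
n ∘ p = d

d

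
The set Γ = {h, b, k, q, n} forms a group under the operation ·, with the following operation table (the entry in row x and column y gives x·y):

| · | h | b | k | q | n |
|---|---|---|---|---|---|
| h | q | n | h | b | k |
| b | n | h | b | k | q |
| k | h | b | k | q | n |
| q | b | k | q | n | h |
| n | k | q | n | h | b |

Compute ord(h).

The identity element is k (its row matches the header).
h^1 = h
h^2 = h·h = q
h^3 = q·h = b
h^4 = b·h = n
h^5 = n·h = k
The first power of h equal to the identity is h^5, so ord(h) = 5.

5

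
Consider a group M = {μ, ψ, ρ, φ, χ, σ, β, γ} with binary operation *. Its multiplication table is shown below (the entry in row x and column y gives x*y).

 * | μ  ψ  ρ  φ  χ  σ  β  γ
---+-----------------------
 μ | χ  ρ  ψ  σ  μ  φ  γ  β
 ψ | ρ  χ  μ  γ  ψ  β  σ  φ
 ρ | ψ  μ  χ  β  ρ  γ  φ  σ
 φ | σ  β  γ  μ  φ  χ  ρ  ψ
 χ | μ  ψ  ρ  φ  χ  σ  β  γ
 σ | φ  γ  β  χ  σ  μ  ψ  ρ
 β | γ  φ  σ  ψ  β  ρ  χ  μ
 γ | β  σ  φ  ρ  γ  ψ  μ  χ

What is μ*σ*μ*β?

ψ

μ*σ = φ
φ*μ = σ
σ*β = ψ
(Structurally, M here is isomorphic to the dihedral group D_4.)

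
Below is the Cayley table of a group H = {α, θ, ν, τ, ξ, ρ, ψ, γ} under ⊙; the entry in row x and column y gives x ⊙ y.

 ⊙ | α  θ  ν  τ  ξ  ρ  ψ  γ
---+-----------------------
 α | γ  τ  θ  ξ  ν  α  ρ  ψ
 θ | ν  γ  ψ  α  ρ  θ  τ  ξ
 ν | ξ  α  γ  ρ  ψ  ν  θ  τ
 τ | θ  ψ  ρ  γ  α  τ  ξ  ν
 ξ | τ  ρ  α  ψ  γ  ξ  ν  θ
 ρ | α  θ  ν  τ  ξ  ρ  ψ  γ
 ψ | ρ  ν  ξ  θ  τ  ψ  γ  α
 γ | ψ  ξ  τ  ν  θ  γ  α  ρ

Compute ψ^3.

α

ψ^1 = ψ
ψ^2 = ψ ⊙ ψ = γ
ψ^3 = γ ⊙ ψ = α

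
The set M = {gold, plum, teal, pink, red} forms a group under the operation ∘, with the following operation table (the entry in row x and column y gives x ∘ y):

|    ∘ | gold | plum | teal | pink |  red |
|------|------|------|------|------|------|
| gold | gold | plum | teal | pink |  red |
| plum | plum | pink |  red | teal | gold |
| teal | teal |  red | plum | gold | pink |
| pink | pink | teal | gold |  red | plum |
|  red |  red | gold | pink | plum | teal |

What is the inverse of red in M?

plum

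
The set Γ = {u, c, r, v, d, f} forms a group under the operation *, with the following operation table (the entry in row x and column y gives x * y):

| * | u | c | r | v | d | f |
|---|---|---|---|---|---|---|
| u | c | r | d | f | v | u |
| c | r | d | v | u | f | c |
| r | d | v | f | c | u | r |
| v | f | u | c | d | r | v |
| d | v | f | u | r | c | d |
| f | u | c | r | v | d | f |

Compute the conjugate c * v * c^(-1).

The identity is f. In row c, the entry f sits in column d, so c^(-1) = d.
c * v = u
u * d = v

v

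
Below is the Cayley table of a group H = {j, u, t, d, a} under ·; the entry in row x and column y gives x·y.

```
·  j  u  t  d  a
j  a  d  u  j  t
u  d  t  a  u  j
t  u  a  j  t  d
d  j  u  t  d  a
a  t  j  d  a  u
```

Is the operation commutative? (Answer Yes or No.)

Yes

Check whether the table is symmetric across its main diagonal.
Every entry (row x, col y) equals the entry (row y, col x), so H is abelian.
(In fact H ≅ the cyclic group Z_5.)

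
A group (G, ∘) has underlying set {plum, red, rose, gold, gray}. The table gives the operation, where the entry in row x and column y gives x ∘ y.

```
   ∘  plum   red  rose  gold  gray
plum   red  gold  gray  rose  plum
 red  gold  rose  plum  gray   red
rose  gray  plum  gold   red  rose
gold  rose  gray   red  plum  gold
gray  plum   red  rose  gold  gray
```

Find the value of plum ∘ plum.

red

Read row plum, column plum: plum ∘ plum = red.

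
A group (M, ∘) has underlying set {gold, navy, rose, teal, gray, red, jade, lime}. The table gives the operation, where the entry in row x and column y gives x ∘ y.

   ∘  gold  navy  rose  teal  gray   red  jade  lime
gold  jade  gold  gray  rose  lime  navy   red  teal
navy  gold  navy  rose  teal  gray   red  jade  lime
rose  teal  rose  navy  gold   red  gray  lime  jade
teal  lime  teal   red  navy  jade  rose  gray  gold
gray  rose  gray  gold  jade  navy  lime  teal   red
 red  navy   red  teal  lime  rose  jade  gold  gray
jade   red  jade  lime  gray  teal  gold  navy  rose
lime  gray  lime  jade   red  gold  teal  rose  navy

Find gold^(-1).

red

First locate the identity: row navy matches the header, so navy is the identity.
Scan row gold for navy: gold ∘ red = navy. Hence gold^(-1) = red.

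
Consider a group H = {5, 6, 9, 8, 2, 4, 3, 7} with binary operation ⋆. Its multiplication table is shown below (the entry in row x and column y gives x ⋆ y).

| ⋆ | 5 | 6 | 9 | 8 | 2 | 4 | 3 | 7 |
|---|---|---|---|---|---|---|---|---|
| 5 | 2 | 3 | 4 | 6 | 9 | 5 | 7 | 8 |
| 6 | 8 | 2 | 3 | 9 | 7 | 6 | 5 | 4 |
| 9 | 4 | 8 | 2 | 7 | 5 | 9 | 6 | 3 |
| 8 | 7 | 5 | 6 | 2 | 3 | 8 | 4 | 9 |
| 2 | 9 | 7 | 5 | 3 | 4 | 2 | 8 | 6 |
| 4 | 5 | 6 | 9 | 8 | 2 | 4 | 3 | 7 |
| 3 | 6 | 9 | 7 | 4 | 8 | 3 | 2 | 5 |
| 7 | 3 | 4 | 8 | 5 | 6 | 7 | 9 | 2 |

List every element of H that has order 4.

{3, 5, 6, 7, 8, 9}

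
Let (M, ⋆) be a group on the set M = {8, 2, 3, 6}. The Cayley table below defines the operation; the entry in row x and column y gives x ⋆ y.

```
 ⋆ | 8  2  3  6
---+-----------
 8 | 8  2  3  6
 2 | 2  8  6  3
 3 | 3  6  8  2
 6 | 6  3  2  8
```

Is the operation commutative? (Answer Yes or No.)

Check whether the table is symmetric across its main diagonal.
Every entry (row x, col y) equals the entry (row y, col x), so M is abelian.

Yes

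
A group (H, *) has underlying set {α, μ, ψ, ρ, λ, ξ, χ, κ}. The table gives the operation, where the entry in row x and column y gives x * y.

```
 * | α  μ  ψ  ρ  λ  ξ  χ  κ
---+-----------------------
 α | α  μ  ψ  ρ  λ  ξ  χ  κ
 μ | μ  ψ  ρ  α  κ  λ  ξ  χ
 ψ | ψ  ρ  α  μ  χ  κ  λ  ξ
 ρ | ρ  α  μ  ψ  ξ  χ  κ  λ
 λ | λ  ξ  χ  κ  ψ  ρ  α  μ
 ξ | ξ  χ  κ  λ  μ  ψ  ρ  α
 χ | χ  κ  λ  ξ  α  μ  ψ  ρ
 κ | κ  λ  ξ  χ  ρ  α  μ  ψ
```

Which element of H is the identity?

α

The identity e satisfies e * x = x for all x, so its row in the table reproduces the column headers.
Row α reads: α, μ, ψ, ρ, λ, ξ, χ, κ — exactly the header order. So α is the identity.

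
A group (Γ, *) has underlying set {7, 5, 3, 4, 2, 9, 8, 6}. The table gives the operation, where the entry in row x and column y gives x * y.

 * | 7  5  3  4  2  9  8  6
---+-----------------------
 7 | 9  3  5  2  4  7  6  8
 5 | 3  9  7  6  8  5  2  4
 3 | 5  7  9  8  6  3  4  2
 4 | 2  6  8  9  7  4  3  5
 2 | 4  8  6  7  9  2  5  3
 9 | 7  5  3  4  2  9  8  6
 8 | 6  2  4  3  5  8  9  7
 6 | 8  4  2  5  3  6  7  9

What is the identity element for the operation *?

9

The identity e satisfies e * x = x for all x, so its row in the table reproduces the column headers.
Row 9 reads: 7, 5, 3, 4, 2, 9, 8, 6 — exactly the header order. So 9 is the identity.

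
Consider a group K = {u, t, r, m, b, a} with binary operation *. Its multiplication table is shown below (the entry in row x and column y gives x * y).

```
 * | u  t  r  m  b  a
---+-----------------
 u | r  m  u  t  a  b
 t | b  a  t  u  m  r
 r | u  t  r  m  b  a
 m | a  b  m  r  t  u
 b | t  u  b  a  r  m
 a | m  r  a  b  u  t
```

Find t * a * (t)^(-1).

a

The identity is r. In row t, the entry r sits in column a, so t^(-1) = a.
t * a = r
r * a = a
(Structurally, K here is isomorphic to the symmetric group S_3.)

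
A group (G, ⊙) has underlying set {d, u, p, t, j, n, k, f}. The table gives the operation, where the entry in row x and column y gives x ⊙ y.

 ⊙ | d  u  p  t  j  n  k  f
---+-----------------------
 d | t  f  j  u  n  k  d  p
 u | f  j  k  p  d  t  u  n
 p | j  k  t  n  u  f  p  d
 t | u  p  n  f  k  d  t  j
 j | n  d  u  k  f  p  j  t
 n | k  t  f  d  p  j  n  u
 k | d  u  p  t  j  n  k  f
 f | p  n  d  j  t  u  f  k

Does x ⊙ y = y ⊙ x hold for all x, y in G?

Yes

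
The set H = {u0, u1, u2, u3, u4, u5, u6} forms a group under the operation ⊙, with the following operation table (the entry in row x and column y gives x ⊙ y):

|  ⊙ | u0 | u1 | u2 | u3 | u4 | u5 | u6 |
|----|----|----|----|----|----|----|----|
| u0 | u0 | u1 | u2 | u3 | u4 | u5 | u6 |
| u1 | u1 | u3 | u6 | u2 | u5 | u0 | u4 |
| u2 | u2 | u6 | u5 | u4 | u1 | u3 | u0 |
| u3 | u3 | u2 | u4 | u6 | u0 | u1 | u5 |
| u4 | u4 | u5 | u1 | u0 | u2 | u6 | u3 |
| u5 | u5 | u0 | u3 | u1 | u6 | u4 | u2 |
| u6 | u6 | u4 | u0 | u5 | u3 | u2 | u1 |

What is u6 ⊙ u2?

u0

Read row u6, column u2: u6 ⊙ u2 = u0.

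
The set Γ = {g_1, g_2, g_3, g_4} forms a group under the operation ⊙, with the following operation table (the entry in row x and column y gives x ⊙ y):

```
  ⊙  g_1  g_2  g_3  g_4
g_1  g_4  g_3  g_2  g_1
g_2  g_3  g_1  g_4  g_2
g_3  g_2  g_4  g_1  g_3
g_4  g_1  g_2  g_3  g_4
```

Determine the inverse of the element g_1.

g_1

First locate the identity: row g_4 matches the header, so g_4 is the identity.
Scan row g_1 for g_4: g_1 ⊙ g_1 = g_4. Hence g_1^(-1) = g_1.
(Structurally, Γ here is isomorphic to the cyclic group Z_4.)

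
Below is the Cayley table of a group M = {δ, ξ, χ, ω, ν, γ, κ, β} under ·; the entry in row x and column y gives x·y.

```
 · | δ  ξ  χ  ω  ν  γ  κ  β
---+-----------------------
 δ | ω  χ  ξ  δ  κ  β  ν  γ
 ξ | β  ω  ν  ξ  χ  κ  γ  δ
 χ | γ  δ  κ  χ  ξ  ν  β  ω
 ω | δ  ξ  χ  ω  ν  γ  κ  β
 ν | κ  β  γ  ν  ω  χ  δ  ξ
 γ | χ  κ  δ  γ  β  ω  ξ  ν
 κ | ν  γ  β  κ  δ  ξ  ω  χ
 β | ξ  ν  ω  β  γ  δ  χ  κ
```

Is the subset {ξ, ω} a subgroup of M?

{ξ, ω} contains the identity ω.
Checking products: every product of two elements of {ξ, ω} (read from the table) lies in {ξ, ω}, so the set is closed.
In a finite group, a nonempty closed subset is a subgroup. So {ξ, ω} ≤ M.
(Structurally, M here is isomorphic to the dihedral group D_4.)

Yes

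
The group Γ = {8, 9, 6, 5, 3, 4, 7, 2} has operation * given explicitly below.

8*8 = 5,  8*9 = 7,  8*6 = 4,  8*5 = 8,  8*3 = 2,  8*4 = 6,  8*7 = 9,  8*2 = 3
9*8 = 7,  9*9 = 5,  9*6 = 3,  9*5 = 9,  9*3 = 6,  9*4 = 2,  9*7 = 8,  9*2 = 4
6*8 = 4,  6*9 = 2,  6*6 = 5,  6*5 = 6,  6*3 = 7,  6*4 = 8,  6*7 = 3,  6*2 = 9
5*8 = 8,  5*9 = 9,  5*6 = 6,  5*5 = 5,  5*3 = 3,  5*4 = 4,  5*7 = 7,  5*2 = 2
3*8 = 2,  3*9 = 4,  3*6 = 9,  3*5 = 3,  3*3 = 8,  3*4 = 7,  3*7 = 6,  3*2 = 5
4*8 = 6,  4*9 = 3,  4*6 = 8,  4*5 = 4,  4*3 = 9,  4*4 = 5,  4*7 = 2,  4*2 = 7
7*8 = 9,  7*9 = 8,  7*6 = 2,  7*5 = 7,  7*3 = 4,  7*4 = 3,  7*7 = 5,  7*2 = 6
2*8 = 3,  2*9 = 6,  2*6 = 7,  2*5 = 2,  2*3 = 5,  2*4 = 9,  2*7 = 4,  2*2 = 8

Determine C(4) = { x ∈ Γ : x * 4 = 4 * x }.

{4, 5, 6, 8}

Compare row 4 with column 4 entry by entry.
6 * 4 = 8 = 4 * 6, so 6 commutes with 4.
2 * 4 = 9 but 4 * 2 = 7, so 2 does not.
Collecting the elements that commute with 4: C(4) = {4, 5, 6, 8}.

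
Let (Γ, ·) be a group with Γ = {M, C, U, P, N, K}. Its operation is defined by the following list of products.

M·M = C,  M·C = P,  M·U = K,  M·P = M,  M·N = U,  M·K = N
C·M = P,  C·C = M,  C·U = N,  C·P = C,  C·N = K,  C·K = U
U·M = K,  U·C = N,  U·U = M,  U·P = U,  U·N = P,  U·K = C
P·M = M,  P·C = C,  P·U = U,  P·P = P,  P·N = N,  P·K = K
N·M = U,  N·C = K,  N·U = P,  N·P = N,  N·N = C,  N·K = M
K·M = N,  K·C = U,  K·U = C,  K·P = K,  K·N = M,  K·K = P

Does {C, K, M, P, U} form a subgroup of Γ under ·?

U·C = N, which is not in {C, K, M, P, U}.
The subset is not closed under ·, so it is not a subgroup.

No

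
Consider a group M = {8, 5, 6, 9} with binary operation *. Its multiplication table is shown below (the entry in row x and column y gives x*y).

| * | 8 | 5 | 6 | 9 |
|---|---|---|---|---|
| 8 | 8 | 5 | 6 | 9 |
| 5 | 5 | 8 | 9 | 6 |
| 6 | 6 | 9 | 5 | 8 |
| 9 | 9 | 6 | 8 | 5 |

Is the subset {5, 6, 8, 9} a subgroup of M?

{5, 6, 8, 9} contains the identity 8.
Checking products: every product of two elements of {5, 6, 8, 9} (read from the table) lies in {5, 6, 8, 9}, so the set is closed.
In a finite group, a nonempty closed subset is a subgroup. So {5, 6, 8, 9} ≤ M.

Yes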